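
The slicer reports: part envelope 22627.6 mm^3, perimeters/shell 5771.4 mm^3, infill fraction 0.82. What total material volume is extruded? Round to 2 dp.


V_infill = (22627.6 - 5771.4) * 0.82 = 13822.08
V_total = 5771.4 + 13822.08 = 19593.48 mm^3


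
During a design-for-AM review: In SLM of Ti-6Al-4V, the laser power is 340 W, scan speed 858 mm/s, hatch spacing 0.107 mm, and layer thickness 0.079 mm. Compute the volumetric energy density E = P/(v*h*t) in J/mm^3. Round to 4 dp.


E = 340 / (858*0.107*0.079) = 46.8793 J/mm^3


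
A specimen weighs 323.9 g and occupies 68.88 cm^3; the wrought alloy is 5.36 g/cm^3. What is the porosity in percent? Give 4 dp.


rho_part = 323.9 / 68.88 = 4.70238095 g/cm^3
Porosity = (1 - 4.70238095/5.36)*100 = 12.269 %


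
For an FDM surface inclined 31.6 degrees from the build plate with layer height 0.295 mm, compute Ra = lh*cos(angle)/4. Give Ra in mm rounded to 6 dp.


Ra = 0.295 * cos(31.6) / 4 = 0.062815 mm


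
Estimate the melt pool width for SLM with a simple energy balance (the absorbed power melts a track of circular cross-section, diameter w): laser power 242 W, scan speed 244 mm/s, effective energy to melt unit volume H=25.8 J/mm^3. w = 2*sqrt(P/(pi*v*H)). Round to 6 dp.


w = 2*sqrt(242/(pi*244*25.8)) = 0.221237 mm


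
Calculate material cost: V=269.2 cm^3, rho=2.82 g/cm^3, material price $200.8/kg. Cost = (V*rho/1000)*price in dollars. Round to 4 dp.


Mass = 269.2*2.82/1000 = 0.759144 kg
Cost = 0.759144 * 200.8 = 152.4361 $


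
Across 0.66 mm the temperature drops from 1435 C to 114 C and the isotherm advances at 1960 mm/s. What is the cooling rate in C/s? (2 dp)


G = (1435-114)/0.66 = 2001.51515152 C/mm
CR = 2001.51515152 * 1960 = 3922969.7 C/s


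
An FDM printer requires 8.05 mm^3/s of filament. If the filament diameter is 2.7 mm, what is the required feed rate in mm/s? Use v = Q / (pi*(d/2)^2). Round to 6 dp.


A = pi*(2.7/2)^2 = 5.725553
v = 8.05 / 5.725553 = 1.405978 mm/s


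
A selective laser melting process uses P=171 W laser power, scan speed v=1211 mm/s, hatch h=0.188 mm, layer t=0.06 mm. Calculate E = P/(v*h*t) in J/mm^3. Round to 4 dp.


E = 171 / (1211*0.188*0.06) = 12.5182 J/mm^3


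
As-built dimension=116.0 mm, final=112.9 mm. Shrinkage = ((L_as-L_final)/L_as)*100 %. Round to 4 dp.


Shrinkage = ((116.0-112.9)/116.0)*100 = 2.6724 %


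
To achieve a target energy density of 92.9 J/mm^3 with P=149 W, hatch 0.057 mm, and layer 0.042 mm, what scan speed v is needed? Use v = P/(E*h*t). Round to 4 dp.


v = 149 / (92.9*0.057*0.042) = 669.9562 mm/s


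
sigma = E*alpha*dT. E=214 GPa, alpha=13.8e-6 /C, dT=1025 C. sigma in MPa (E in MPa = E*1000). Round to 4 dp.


sigma = 214*1000 * 13.8e-6 * 1025 = 3027.03 MPa


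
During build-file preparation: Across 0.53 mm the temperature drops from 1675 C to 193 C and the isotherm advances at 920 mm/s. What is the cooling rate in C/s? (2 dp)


G = (1675-193)/0.53 = 2796.22641509 C/mm
CR = 2796.22641509 * 920 = 2572528.3 C/s


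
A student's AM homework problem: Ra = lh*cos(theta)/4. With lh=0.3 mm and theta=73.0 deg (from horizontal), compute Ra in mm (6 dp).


Ra = 0.3 * cos(73.0) / 4 = 0.021928 mm


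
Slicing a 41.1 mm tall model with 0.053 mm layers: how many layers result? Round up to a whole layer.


Layers = ceil(41.1/0.053) = 776


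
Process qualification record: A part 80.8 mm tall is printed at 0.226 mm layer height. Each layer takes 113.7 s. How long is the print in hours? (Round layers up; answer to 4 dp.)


Layers = ceil(80.8/0.226) = 358
t = 358 * 113.7 / 3600 = 11.3068 hrs


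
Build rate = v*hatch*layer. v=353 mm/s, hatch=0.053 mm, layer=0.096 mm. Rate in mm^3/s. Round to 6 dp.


Rate = 353 * 0.053 * 0.096 = 1.796064 mm^3/s


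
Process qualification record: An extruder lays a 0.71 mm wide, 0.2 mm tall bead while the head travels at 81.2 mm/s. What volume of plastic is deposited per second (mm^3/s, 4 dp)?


Rate = 0.71 * 0.2 * 81.2 = 11.5304 mm^3/s


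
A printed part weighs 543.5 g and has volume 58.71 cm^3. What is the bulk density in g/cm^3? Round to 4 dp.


rho = 543.5 / 58.71 = 9.2574 g/cm^3


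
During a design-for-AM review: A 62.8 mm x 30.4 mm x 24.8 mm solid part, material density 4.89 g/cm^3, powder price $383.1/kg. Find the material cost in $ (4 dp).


V = 62.8 * 30.4 * 24.8 = 47346.176 mm^3 = 47.346176 cm^3
Mass = 47.346176 * 4.89 / 1000 = 0.2315228 kg
Cost = 0.2315228 * 383.1 = 88.6964 $


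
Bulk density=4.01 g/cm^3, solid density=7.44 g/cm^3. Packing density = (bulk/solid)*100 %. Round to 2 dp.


Packing = (4.01/7.44)*100 = 53.9 %


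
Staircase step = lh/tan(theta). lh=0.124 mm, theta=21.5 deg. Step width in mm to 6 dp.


step = 0.124 / tan(21.5) = 0.314792 mm


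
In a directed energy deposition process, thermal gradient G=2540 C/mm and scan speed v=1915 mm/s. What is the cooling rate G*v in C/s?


CR = 2540 * 1915 = 4864100 C/s


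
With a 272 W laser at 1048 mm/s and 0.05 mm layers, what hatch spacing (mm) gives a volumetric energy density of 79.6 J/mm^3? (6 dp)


h = 272 / (79.6*1048*0.05) = 0.065212 mm


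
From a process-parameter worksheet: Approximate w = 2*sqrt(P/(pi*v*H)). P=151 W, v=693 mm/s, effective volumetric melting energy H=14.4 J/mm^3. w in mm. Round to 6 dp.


w = 2*sqrt(151/(pi*693*14.4)) = 0.138802 mm


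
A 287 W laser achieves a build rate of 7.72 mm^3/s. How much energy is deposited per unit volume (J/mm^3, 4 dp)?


SE = 287 / 7.72 = 37.1762 J/mm^3


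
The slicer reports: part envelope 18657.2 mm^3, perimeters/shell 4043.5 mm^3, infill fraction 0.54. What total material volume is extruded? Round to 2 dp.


V_infill = (18657.2 - 4043.5) * 0.54 = 7891.4
V_total = 4043.5 + 7891.4 = 11934.9 mm^3


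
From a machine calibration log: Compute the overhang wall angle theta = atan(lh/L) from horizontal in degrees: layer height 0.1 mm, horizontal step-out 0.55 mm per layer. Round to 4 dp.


angle = atan(0.1/0.55) = 10.3048 degrees


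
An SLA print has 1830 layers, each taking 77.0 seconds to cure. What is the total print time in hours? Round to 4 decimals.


t = 1830 * 77.0 / 3600 = 39.1417 hrs


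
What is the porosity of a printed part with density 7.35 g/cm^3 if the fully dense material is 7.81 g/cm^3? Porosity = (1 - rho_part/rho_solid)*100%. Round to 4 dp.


Porosity = (1-7.35/7.81)*100 = 5.8899 %


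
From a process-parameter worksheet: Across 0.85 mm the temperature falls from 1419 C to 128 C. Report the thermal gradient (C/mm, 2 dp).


G = (1419-128)/0.85 = 1518.82 C/mm


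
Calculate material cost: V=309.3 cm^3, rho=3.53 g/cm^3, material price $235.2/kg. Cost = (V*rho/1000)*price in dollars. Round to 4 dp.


Mass = 309.3*3.53/1000 = 1.091829 kg
Cost = 1.091829 * 235.2 = 256.7982 $


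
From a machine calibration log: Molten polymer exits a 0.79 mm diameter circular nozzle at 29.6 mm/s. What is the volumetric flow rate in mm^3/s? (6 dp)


A = pi*(0.79/2)^2 = 0.49016699 mm^2
Q = 0.49016699 * 29.6 = 14.508943 mm^3/s


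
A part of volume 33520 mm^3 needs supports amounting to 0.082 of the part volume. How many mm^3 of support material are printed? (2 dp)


V_support = 33520 * 0.082 = 2748.64 mm^3


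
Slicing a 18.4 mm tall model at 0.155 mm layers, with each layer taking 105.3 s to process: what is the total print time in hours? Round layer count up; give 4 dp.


Layers = ceil(18.4/0.155) = 119
t = 119 * 105.3 / 3600 = 3.4808 hrs


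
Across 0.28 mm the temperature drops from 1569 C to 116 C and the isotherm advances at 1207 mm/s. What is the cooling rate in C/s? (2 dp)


G = (1569-116)/0.28 = 5189.28571429 C/mm
CR = 5189.28571429 * 1207 = 6263467.86 C/s


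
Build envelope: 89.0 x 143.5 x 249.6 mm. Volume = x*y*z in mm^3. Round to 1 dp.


V = 89.0 * 143.5 * 249.6 = 3187766.4 mm^3


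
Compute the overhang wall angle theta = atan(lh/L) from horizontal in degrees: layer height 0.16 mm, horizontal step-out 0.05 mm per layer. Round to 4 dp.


angle = atan(0.16/0.05) = 72.646 degrees


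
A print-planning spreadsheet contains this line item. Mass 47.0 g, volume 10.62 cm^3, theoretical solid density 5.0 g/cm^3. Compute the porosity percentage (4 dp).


rho_part = 47.0 / 10.62 = 4.42561205 g/cm^3
Porosity = (1 - 4.42561205/5.0)*100 = 11.4878 %


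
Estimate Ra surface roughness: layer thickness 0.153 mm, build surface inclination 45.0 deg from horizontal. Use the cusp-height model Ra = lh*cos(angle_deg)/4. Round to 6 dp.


Ra = 0.153 * cos(45.0) / 4 = 0.027047 mm


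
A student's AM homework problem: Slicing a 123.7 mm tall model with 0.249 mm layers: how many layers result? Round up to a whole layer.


Layers = ceil(123.7/0.249) = 497


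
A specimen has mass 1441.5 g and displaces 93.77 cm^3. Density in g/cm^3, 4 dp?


rho = 1441.5 / 93.77 = 15.3727 g/cm^3


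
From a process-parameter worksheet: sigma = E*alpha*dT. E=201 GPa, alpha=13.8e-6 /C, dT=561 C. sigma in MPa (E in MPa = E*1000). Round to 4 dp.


sigma = 201*1000 * 13.8e-6 * 561 = 1556.1018 MPa


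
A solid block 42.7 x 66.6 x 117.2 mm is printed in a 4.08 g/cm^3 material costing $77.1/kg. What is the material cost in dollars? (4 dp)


V = 42.7 * 66.6 * 117.2 = 333295.704 mm^3 = 333.295704 cm^3
Mass = 333.295704 * 4.08 / 1000 = 1.35984647 kg
Cost = 1.35984647 * 77.1 = 104.8442 $


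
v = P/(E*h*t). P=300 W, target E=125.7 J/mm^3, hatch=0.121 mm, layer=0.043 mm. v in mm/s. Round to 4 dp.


v = 300 / (125.7*0.121*0.043) = 458.7036 mm/s


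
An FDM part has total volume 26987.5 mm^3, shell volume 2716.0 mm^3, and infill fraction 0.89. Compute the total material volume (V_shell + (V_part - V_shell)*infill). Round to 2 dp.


V_infill = (26987.5 - 2716.0) * 0.89 = 21601.64
V_total = 2716.0 + 21601.64 = 24317.64 mm^3


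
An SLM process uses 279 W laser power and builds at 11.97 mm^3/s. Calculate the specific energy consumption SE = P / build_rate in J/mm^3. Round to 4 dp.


SE = 279 / 11.97 = 23.3083 J/mm^3


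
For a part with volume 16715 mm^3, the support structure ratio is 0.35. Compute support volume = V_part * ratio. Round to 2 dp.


V_support = 16715 * 0.35 = 5850.25 mm^3


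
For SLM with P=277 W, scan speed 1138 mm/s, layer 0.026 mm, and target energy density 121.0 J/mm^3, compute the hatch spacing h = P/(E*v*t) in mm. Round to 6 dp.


h = 277 / (121.0*1138*0.026) = 0.077371 mm


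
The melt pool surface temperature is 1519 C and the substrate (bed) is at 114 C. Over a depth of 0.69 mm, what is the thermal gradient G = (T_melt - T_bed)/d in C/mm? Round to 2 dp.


G = (1519-114)/0.69 = 2036.23 C/mm


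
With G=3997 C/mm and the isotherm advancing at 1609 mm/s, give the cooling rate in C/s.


CR = 3997 * 1609 = 6431173 C/s


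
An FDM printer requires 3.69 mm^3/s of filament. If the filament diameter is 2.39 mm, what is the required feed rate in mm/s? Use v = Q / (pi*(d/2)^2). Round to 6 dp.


A = pi*(2.39/2)^2 = 4.486273
v = 3.69 / 4.486273 = 0.822509 mm/s


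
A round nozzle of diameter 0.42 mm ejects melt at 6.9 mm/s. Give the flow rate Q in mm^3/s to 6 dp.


A = pi*(0.42/2)^2 = 0.13854424 mm^2
Q = 0.13854424 * 6.9 = 0.955955 mm^3/s


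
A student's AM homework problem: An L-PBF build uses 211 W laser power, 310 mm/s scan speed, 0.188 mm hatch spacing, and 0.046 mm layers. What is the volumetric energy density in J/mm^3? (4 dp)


E = 211 / (310*0.188*0.046) = 78.7055 J/mm^3


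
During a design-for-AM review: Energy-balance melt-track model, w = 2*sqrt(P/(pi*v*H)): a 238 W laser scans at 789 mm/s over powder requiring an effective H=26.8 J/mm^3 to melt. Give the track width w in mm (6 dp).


w = 2*sqrt(238/(pi*789*26.8)) = 0.119712 mm


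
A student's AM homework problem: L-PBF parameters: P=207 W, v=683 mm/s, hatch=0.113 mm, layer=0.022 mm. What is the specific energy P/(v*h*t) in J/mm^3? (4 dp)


Build rate = 683 * 0.113 * 0.022 = 1.697938 mm^3/s
SE = 207 / 1.697938 = 121.9126 J/mm^3


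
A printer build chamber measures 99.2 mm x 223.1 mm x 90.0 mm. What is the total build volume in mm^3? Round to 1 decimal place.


V = 99.2 * 223.1 * 90.0 = 1991836.8 mm^3


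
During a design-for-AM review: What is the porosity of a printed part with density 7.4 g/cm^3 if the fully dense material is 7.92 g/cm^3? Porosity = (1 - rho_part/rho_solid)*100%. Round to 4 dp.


Porosity = (1-7.4/7.92)*100 = 6.5657 %


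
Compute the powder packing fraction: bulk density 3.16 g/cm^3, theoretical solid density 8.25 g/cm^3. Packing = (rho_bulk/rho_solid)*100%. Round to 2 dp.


Packing = (3.16/8.25)*100 = 38.3 %


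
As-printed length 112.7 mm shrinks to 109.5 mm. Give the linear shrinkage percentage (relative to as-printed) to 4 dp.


Shrinkage = ((112.7-109.5)/112.7)*100 = 2.8394 %


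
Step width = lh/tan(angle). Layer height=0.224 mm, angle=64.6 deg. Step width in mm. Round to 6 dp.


step = 0.224 / tan(64.6) = 0.106363 mm


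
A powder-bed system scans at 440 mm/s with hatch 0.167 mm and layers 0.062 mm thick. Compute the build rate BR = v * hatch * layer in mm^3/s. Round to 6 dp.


Rate = 440 * 0.167 * 0.062 = 4.55576 mm^3/s


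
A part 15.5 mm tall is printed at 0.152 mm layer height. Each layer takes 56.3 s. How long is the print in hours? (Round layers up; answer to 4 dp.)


Layers = ceil(15.5/0.152) = 102
t = 102 * 56.3 / 3600 = 1.5952 hrs


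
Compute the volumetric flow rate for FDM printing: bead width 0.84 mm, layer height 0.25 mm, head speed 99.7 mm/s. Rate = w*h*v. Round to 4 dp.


Rate = 0.84 * 0.25 * 99.7 = 20.937 mm^3/s


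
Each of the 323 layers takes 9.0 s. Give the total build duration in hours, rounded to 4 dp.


t = 323 * 9.0 / 3600 = 0.8075 hrs


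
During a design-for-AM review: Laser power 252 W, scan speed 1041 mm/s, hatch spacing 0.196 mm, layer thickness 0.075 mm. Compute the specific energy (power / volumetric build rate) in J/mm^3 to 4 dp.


Build rate = 1041 * 0.196 * 0.075 = 15.3027 mm^3/s
SE = 252 / 15.3027 = 16.4677 J/mm^3


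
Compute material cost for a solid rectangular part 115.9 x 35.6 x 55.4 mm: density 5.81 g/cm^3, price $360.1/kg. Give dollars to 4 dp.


V = 115.9 * 35.6 * 55.4 = 228582.616 mm^3 = 228.582616 cm^3
Mass = 228.582616 * 5.81 / 1000 = 1.328065 kg
Cost = 1.328065 * 360.1 = 478.2362 $


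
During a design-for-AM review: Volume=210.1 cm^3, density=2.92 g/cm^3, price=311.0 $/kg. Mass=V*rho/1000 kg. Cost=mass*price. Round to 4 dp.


Mass = 210.1*2.92/1000 = 0.613492 kg
Cost = 0.613492 * 311.0 = 190.796 $


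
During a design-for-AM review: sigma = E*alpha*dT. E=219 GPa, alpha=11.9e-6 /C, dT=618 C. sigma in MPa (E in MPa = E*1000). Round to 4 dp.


sigma = 219*1000 * 11.9e-6 * 618 = 1610.5698 MPa


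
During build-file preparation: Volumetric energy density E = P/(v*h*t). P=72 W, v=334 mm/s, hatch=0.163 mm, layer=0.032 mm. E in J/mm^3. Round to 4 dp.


E = 72 / (334*0.163*0.032) = 41.3284 J/mm^3


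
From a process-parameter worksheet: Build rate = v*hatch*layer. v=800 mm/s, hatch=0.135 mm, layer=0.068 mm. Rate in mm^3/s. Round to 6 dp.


Rate = 800 * 0.135 * 0.068 = 7.344 mm^3/s


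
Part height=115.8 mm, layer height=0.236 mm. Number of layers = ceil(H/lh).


Layers = ceil(115.8/0.236) = 491


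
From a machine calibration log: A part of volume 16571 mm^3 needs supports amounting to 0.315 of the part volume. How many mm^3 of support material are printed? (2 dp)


V_support = 16571 * 0.315 = 5219.87 mm^3


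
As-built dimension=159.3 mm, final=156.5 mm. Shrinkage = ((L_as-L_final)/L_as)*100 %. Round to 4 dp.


Shrinkage = ((159.3-156.5)/159.3)*100 = 1.7577 %


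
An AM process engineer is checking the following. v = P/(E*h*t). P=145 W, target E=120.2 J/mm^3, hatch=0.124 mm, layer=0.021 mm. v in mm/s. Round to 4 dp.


v = 145 / (120.2*0.124*0.021) = 463.2576 mm/s


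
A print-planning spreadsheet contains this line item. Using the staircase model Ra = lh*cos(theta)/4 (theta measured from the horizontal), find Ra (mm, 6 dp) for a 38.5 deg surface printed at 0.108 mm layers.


Ra = 0.108 * cos(38.5) / 4 = 0.02113 mm


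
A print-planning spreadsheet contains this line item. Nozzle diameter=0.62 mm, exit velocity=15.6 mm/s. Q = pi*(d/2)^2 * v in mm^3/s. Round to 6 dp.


A = pi*(0.62/2)^2 = 0.30190705 mm^2
Q = 0.30190705 * 15.6 = 4.70975 mm^3/s


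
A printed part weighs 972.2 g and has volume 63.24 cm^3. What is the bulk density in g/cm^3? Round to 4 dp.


rho = 972.2 / 63.24 = 15.3732 g/cm^3


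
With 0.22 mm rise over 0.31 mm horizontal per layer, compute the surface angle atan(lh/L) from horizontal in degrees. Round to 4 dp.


angle = atan(0.22/0.31) = 35.3625 degrees


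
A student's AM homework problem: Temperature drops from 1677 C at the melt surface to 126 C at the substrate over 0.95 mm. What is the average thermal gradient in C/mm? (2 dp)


G = (1677-126)/0.95 = 1632.63 C/mm


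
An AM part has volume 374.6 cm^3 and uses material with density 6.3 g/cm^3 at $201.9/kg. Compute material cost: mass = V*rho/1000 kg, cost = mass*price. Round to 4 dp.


Mass = 374.6*6.3/1000 = 2.35998 kg
Cost = 2.35998 * 201.9 = 476.48 $


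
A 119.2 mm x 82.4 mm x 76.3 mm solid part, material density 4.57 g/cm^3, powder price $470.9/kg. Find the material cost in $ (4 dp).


V = 119.2 * 82.4 * 76.3 = 749424.704 mm^3 = 749.424704 cm^3
Mass = 749.424704 * 4.57 / 1000 = 3.4248709 kg
Cost = 3.4248709 * 470.9 = 1612.7717 $


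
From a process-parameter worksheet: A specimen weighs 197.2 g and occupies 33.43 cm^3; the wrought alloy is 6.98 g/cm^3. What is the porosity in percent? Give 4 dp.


rho_part = 197.2 / 33.43 = 5.89889321 g/cm^3
Porosity = (1 - 5.89889321/6.98)*100 = 15.4886 %


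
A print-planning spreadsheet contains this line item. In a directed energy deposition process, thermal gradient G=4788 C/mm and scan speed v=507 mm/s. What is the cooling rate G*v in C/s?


CR = 4788 * 507 = 2427516 C/s


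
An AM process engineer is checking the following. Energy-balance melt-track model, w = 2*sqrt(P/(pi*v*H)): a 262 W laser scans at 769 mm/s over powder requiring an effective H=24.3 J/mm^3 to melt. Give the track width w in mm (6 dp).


w = 2*sqrt(262/(pi*769*24.3)) = 0.13361 mm


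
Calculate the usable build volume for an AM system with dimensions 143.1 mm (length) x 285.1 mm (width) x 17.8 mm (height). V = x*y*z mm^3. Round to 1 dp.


V = 143.1 * 285.1 * 17.8 = 726201.0 mm^3


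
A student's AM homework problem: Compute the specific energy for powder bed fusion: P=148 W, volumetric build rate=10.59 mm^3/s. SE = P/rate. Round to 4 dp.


SE = 148 / 10.59 = 13.9754 J/mm^3


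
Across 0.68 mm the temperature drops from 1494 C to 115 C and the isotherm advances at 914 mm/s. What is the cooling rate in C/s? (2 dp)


G = (1494-115)/0.68 = 2027.94117647 C/mm
CR = 2027.94117647 * 914 = 1853538.24 C/s


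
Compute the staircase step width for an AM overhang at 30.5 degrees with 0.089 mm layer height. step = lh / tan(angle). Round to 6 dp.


step = 0.089 / tan(30.5) = 0.151092 mm


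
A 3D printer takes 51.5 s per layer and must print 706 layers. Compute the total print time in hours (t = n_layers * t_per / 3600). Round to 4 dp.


t = 706 * 51.5 / 3600 = 10.0997 hrs


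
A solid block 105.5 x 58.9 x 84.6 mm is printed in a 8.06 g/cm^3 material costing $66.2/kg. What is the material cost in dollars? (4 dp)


V = 105.5 * 58.9 * 84.6 = 525700.17 mm^3 = 525.70017 cm^3
Mass = 525.70017 * 8.06 / 1000 = 4.23714337 kg
Cost = 4.23714337 * 66.2 = 280.4989 $


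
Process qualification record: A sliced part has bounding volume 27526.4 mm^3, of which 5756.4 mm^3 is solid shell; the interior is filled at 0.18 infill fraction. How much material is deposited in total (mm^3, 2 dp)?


V_infill = (27526.4 - 5756.4) * 0.18 = 3918.6
V_total = 5756.4 + 3918.6 = 9675.0 mm^3


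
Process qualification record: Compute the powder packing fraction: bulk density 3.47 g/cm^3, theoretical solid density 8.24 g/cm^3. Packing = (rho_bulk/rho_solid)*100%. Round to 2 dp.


Packing = (3.47/8.24)*100 = 42.11 %


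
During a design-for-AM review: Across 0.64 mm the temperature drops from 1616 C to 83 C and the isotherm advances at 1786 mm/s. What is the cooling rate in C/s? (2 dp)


G = (1616-83)/0.64 = 2395.3125 C/mm
CR = 2395.3125 * 1786 = 4278028.13 C/s


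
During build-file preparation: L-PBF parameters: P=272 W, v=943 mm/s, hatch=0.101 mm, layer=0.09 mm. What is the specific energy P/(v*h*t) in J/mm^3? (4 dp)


Build rate = 943 * 0.101 * 0.09 = 8.57187 mm^3/s
SE = 272 / 8.57187 = 31.7317 J/mm^3


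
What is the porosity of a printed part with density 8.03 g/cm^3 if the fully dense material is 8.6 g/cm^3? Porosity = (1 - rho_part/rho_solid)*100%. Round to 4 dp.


Porosity = (1-8.03/8.6)*100 = 6.6279 %


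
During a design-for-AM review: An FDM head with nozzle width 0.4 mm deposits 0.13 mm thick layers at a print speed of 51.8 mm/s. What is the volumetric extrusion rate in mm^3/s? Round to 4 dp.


Rate = 0.4 * 0.13 * 51.8 = 2.6936 mm^3/s


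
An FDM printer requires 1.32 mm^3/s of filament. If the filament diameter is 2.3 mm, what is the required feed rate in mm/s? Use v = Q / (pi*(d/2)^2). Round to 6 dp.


A = pi*(2.3/2)^2 = 4.154756
v = 1.32 / 4.154756 = 0.317708 mm/s


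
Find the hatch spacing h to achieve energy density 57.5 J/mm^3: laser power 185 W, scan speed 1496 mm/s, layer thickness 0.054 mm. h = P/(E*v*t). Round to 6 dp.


h = 185 / (57.5*1496*0.054) = 0.039827 mm


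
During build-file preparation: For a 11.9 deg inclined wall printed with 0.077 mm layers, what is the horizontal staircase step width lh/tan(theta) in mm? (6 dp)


step = 0.077 / tan(11.9) = 0.365391 mm


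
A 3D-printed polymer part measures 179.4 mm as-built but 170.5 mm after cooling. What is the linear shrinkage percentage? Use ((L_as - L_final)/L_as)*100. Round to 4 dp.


Shrinkage = ((179.4-170.5)/179.4)*100 = 4.961 %


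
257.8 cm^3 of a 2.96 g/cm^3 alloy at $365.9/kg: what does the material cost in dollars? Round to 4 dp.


Mass = 257.8*2.96/1000 = 0.763088 kg
Cost = 0.763088 * 365.9 = 279.2139 $


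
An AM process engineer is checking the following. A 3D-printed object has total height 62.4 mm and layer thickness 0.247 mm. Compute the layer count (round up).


Layers = ceil(62.4/0.247) = 253


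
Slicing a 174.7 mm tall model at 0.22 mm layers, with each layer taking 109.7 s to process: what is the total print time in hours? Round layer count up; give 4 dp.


Layers = ceil(174.7/0.22) = 795
t = 795 * 109.7 / 3600 = 24.2254 hrs


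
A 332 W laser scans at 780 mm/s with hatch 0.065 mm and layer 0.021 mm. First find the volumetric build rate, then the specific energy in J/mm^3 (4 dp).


Build rate = 780 * 0.065 * 0.021 = 1.0647 mm^3/s
SE = 332 / 1.0647 = 311.8249 J/mm^3


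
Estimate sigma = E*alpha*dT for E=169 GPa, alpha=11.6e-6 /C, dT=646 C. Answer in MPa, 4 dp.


sigma = 169*1000 * 11.6e-6 * 646 = 1266.4184 MPa


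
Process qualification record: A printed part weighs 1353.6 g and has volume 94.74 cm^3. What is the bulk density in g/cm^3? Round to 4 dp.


rho = 1353.6 / 94.74 = 14.2875 g/cm^3


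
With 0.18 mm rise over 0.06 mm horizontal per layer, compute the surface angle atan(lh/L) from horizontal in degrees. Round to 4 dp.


angle = atan(0.18/0.06) = 71.5651 degrees


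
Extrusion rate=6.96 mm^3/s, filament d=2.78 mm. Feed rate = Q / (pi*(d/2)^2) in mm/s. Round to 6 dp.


A = pi*(2.78/2)^2 = 6.069871
v = 6.96 / 6.069871 = 1.146647 mm/s


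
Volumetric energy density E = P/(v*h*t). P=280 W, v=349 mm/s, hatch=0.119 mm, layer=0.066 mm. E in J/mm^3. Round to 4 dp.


E = 280 / (349*0.119*0.066) = 102.1508 J/mm^3


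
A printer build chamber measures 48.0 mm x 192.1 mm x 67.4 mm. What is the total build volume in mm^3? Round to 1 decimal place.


V = 48.0 * 192.1 * 67.4 = 621481.9 mm^3


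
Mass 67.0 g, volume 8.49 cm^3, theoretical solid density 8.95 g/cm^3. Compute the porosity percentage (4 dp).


rho_part = 67.0 / 8.49 = 7.89163722 g/cm^3
Porosity = (1 - 7.89163722/8.95)*100 = 11.8253 %


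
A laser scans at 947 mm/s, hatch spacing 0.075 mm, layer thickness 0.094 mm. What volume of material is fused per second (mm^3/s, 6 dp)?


Rate = 947 * 0.075 * 0.094 = 6.67635 mm^3/s


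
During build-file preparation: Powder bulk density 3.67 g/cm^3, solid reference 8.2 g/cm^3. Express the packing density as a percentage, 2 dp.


Packing = (3.67/8.2)*100 = 44.76 %


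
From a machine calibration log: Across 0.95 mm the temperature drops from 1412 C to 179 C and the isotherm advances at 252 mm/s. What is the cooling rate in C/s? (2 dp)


G = (1412-179)/0.95 = 1297.89473684 C/mm
CR = 1297.89473684 * 252 = 327069.47 C/s


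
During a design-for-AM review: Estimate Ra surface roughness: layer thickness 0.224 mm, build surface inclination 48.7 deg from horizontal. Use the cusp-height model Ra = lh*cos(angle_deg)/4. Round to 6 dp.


Ra = 0.224 * cos(48.7) / 4 = 0.03696 mm


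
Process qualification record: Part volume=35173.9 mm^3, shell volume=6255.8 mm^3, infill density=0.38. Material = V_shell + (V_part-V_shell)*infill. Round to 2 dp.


V_infill = (35173.9 - 6255.8) * 0.38 = 10988.88
V_total = 6255.8 + 10988.88 = 17244.68 mm^3


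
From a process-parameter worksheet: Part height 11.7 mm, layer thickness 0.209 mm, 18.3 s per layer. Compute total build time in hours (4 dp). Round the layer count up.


Layers = ceil(11.7/0.209) = 56
t = 56 * 18.3 / 3600 = 0.2847 hrs


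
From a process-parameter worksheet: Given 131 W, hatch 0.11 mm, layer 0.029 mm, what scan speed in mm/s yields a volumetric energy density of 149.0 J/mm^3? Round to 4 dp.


v = 131 / (149.0*0.11*0.029) = 275.6096 mm/s


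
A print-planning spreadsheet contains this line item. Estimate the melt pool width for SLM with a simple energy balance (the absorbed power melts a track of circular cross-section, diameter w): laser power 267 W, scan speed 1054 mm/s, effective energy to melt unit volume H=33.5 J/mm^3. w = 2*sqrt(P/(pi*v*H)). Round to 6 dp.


w = 2*sqrt(267/(pi*1054*33.5)) = 0.098122 mm


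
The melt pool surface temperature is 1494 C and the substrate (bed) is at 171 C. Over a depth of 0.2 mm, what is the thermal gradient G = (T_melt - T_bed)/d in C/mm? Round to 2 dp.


G = (1494-171)/0.2 = 6615.0 C/mm


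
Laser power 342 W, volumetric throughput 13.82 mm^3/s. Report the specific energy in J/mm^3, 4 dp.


SE = 342 / 13.82 = 24.7467 J/mm^3


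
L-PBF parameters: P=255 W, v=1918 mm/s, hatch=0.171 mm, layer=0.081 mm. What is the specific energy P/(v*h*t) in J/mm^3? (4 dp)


Build rate = 1918 * 0.171 * 0.081 = 26.566218 mm^3/s
SE = 255 / 26.566218 = 9.5987 J/mm^3


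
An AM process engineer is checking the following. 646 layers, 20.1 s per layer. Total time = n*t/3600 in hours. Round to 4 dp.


t = 646 * 20.1 / 3600 = 3.6068 hrs


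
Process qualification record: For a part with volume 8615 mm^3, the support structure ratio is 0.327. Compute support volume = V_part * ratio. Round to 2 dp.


V_support = 8615 * 0.327 = 2817.11 mm^3


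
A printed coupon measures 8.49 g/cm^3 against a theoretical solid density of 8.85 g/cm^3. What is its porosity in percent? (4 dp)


Porosity = (1-8.49/8.85)*100 = 4.0678 %


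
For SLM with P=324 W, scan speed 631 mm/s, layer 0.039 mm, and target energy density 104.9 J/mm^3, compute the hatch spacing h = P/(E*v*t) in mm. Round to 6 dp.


h = 324 / (104.9*631*0.039) = 0.125509 mm


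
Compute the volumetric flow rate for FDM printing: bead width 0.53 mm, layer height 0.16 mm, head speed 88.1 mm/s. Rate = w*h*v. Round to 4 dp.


Rate = 0.53 * 0.16 * 88.1 = 7.4709 mm^3/s


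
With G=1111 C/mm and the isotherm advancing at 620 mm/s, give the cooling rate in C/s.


CR = 1111 * 620 = 688820 C/s


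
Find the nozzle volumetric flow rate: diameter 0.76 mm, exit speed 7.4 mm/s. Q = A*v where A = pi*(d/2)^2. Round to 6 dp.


A = pi*(0.76/2)^2 = 0.45364598 mm^2
Q = 0.45364598 * 7.4 = 3.35698 mm^3/s


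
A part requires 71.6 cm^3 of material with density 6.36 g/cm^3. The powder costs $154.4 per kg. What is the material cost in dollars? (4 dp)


Mass = 71.6*6.36/1000 = 0.455376 kg
Cost = 0.455376 * 154.4 = 70.3101 $


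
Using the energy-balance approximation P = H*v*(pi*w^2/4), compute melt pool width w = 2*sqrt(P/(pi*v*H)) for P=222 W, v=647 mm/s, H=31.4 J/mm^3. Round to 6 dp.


w = 2*sqrt(222/(pi*647*31.4)) = 0.117955 mm


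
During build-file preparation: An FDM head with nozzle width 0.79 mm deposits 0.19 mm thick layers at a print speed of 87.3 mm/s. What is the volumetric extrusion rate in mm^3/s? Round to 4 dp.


Rate = 0.79 * 0.19 * 87.3 = 13.1037 mm^3/s


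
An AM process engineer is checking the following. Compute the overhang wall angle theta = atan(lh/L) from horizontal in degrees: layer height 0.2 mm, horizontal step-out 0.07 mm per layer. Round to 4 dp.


angle = atan(0.2/0.07) = 70.71 degrees


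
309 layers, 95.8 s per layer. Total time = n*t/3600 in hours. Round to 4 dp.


t = 309 * 95.8 / 3600 = 8.2228 hrs


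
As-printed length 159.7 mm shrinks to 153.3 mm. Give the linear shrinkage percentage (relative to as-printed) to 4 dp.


Shrinkage = ((159.7-153.3)/159.7)*100 = 4.0075 %


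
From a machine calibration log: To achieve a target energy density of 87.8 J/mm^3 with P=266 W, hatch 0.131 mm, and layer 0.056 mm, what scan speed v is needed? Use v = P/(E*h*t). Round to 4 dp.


v = 266 / (87.8*0.131*0.056) = 412.9788 mm/s


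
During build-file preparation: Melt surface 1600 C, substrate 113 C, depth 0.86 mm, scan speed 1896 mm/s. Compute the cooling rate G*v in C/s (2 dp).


G = (1600-113)/0.86 = 1729.06976744 C/mm
CR = 1729.06976744 * 1896 = 3278316.28 C/s


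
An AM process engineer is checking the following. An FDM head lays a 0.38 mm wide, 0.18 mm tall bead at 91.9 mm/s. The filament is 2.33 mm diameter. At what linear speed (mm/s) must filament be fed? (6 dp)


Q = 0.38 * 0.18 * 91.9 = 6.28596 mm^3/s
A_fil = pi*(2.33/2)^2 = 4.26384809 mm^2
v_feed = 6.28596 / 4.26384809 = 1.474246 mm/s


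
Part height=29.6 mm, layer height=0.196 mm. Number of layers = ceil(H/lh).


Layers = ceil(29.6/0.196) = 152


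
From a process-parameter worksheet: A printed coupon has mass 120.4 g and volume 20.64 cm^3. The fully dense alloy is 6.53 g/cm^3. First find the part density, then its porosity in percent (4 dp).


rho_part = 120.4 / 20.64 = 5.83333333 g/cm^3
Porosity = (1 - 5.83333333/6.53)*100 = 10.6687 %


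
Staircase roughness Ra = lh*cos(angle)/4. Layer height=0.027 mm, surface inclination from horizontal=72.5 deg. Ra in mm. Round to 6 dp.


Ra = 0.027 * cos(72.5) / 4 = 0.00203 mm


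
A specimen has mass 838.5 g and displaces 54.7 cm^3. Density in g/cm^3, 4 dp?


rho = 838.5 / 54.7 = 15.3291 g/cm^3


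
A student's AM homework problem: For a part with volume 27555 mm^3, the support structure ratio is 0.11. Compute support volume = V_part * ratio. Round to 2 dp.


V_support = 27555 * 0.11 = 3031.05 mm^3


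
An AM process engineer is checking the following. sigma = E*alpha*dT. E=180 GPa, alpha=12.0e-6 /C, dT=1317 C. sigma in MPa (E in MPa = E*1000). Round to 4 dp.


sigma = 180*1000 * 12.0e-6 * 1317 = 2844.72 MPa


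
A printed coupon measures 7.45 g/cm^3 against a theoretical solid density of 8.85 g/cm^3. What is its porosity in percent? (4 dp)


Porosity = (1-7.45/8.85)*100 = 15.8192 %


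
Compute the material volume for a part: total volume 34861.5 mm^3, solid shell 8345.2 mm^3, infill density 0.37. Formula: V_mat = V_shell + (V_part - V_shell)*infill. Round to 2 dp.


V_infill = (34861.5 - 8345.2) * 0.37 = 9811.03
V_total = 8345.2 + 9811.03 = 18156.23 mm^3


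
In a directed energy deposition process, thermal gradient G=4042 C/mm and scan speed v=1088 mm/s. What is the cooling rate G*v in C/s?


CR = 4042 * 1088 = 4397696 C/s


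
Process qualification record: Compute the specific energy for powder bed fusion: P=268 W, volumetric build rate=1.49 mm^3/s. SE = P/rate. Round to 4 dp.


SE = 268 / 1.49 = 179.8658 J/mm^3


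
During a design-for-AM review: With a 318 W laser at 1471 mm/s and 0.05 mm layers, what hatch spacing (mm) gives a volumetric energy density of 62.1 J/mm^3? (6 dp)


h = 318 / (62.1*1471*0.05) = 0.069623 mm


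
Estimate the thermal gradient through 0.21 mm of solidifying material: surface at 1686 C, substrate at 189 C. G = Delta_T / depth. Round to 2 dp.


G = (1686-189)/0.21 = 7128.57 C/mm


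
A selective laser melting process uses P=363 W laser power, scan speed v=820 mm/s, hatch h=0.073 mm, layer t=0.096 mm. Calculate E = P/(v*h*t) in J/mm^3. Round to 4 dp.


E = 363 / (820*0.073*0.096) = 63.1682 J/mm^3


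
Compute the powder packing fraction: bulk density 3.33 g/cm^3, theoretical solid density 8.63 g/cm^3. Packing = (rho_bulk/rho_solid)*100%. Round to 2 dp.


Packing = (3.33/8.63)*100 = 38.59 %


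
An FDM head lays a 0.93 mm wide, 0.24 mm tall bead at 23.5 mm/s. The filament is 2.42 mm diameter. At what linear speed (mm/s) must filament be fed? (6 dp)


Q = 0.93 * 0.24 * 23.5 = 5.2452 mm^3/s
A_fil = pi*(2.42/2)^2 = 4.5996058 mm^2
v_feed = 5.2452 / 4.5996058 = 1.140359 mm/s


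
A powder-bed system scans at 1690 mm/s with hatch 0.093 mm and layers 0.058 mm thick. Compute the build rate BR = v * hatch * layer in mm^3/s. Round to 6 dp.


Rate = 1690 * 0.093 * 0.058 = 9.11586 mm^3/s


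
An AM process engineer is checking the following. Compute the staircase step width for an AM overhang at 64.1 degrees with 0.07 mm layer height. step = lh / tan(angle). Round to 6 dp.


step = 0.07 / tan(64.1) = 0.03399 mm


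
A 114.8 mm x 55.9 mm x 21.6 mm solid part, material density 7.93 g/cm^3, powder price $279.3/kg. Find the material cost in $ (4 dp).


V = 114.8 * 55.9 * 21.6 = 138614.112 mm^3 = 138.614112 cm^3
Mass = 138.614112 * 7.93 / 1000 = 1.09920991 kg
Cost = 1.09920991 * 279.3 = 307.0093 $


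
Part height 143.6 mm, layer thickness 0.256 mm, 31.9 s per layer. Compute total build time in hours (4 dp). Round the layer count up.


Layers = ceil(143.6/0.256) = 561
t = 561 * 31.9 / 3600 = 4.9711 hrs


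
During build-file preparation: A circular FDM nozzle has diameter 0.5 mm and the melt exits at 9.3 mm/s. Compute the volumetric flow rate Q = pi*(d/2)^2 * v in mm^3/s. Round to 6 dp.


A = pi*(0.5/2)^2 = 0.19634954 mm^2
Q = 0.19634954 * 9.3 = 1.826051 mm^3/s


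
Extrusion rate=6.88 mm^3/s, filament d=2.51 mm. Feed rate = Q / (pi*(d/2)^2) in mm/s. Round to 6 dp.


A = pi*(2.51/2)^2 = 4.948087
v = 6.88 / 4.948087 = 1.390436 mm/s


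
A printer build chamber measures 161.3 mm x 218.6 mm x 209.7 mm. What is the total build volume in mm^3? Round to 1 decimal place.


V = 161.3 * 218.6 * 209.7 = 7394059.7 mm^3


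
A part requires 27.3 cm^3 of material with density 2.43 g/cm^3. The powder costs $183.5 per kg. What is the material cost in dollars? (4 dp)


Mass = 27.3*2.43/1000 = 0.066339 kg
Cost = 0.066339 * 183.5 = 12.1732 $


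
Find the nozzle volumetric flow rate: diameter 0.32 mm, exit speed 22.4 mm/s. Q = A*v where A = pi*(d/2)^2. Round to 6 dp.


A = pi*(0.32/2)^2 = 0.08042477 mm^2
Q = 0.08042477 * 22.4 = 1.801515 mm^3/s


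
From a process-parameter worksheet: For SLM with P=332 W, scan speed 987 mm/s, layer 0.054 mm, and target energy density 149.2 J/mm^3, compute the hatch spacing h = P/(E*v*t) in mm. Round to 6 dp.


h = 332 / (149.2*987*0.054) = 0.04175 mm


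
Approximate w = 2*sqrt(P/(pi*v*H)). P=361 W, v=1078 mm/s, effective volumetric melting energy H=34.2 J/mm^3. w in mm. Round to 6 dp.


w = 2*sqrt(361/(pi*1078*34.2)) = 0.111657 mm


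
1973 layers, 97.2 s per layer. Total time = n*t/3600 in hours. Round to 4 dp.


t = 1973 * 97.2 / 3600 = 53.271 hrs


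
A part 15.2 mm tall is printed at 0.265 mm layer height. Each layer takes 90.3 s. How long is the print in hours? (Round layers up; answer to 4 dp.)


Layers = ceil(15.2/0.265) = 58
t = 58 * 90.3 / 3600 = 1.4548 hrs


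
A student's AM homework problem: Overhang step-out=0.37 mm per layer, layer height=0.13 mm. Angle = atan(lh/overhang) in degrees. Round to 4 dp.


angle = atan(0.13/0.37) = 19.359 degrees


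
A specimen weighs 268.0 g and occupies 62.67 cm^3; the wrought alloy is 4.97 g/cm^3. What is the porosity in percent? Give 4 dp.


rho_part = 268.0 / 62.67 = 4.27636828 g/cm^3
Porosity = (1 - 4.27636828/4.97)*100 = 13.9564 %


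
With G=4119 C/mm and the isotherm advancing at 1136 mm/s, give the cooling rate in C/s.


CR = 4119 * 1136 = 4679184 C/s


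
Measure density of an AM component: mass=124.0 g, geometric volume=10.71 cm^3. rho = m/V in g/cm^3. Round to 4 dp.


rho = 124.0 / 10.71 = 11.578 g/cm^3


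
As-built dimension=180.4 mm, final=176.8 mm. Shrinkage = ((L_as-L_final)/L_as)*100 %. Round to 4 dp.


Shrinkage = ((180.4-176.8)/180.4)*100 = 1.9956 %


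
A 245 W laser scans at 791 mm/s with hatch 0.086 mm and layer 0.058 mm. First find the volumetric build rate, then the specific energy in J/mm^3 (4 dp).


Build rate = 791 * 0.086 * 0.058 = 3.945508 mm^3/s
SE = 245 / 3.945508 = 62.0959 J/mm^3


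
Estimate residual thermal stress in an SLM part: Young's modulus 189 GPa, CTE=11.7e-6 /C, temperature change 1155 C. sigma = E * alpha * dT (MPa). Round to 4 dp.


sigma = 189*1000 * 11.7e-6 * 1155 = 2554.0515 MPa


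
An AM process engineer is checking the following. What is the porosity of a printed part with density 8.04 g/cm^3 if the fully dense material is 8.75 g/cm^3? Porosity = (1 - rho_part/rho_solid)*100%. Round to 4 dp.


Porosity = (1-8.04/8.75)*100 = 8.1143 %


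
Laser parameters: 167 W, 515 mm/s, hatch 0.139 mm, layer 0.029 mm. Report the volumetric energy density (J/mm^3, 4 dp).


E = 167 / (515*0.139*0.029) = 80.4445 J/mm^3


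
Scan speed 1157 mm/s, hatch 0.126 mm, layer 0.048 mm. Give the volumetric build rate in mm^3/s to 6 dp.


Rate = 1157 * 0.126 * 0.048 = 6.997536 mm^3/s


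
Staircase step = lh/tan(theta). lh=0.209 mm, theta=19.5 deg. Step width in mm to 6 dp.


step = 0.209 / tan(19.5) = 0.590198 mm


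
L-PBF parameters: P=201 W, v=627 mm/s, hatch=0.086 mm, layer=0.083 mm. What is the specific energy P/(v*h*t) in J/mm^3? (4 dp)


Build rate = 627 * 0.086 * 0.083 = 4.475526 mm^3/s
SE = 201 / 4.475526 = 44.9109 J/mm^3


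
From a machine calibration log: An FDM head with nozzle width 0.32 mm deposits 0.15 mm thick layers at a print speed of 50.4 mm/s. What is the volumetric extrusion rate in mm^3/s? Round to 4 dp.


Rate = 0.32 * 0.15 * 50.4 = 2.4192 mm^3/s


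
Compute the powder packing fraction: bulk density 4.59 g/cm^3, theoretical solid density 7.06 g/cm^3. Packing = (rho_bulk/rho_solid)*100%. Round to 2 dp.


Packing = (4.59/7.06)*100 = 65.01 %


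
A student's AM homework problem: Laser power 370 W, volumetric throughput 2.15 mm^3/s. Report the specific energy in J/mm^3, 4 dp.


SE = 370 / 2.15 = 172.093 J/mm^3


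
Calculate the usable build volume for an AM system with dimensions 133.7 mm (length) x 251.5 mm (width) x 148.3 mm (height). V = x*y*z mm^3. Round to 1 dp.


V = 133.7 * 251.5 * 148.3 = 4986669.1 mm^3


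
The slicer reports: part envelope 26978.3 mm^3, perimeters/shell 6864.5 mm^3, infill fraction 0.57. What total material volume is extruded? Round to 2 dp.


V_infill = (26978.3 - 6864.5) * 0.57 = 11464.87
V_total = 6864.5 + 11464.87 = 18329.37 mm^3
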